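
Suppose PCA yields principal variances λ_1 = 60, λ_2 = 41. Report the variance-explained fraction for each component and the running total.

Step 1 — total variance = trace(Sigma) = Σ λ_i = 60 + 41 = 101.

Step 2 — fraction explained by component i = λ_i / Σ λ:
  PC1: 60/101 = 0.5941
  PC2: 41/101 = 0.4059

Step 3 — cumulative fraction after k components = (λ_1 + ... + λ_k) / Σ λ:
  k = 1: 60/101 = 0.5941
  k = 2: (60 + 41)/101 = 101/101 = 1

Summary (fraction, with percent):

explained: PC1 0.5941 (59.41%), PC2 0.4059 (40.59%);  cumulative: 0.5941, 1


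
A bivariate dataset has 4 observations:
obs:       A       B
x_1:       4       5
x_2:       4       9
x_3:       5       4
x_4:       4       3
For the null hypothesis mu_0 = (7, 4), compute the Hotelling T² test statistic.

Step 1 — sample mean vector:
  mean(A) = (4 + 4 + 5 + 4) / 4 = 17/4 = 4.25
  mean(B) = (5 + 9 + 4 + 3) / 4 = 21/4 = 5.25
  x̄ = (4.25, 5.25),  deviation x̄ - mu_0 = (4.25, 5.25) - (7, 4) = (-2.75, 1.25).

Step 2 — sample covariance matrix, S[i,j] = (1/(n-1)) · Σ_k (x_{k,i} - mean_i) · (x_{k,j} - mean_j), divisor n-1 = 3:
  S[A,A] = ((-0.25)·(-0.25) + (-0.25)·(-0.25) + (0.75)·(0.75) + (-0.25)·(-0.25)) / 3 = 0.75/3 = 0.25
  S[A,B] = ((-0.25)·(-0.25) + (-0.25)·(3.75) + (0.75)·(-1.25) + (-0.25)·(-2.25)) / 3 = -1.25/3 = -0.4167
  S[B,B] = ((-0.25)·(-0.25) + (3.75)·(3.75) + (-1.25)·(-1.25) + (-2.25)·(-2.25)) / 3 = 20.75/3 = 6.9167
  S = [[0.25, -0.4167],
 [-0.4167, 6.9167]].

Step 3 — invert S. det(S) = 0.25·6.9167 - (-0.4167)² = 1.5556.
  S^{-1} = (1/det) · [[d, -b], [-b, a]] = [[4.4464, 0.2679],
 [0.2679, 0.1607]].

Step 4 — quadratic form (x̄ - mu_0)^T · S^{-1} · (x̄ - mu_0):
  S^{-1} · (x̄ - mu_0) = (-11.8929, -0.5357),
  (x̄ - mu_0)^T · [...] = (-2.75)·(-11.8929) + (1.25)·(-0.5357) = 32.0357.

Step 5 — scale by n: T² = 4 · 32.0357 = 128.1429.

T² ≈ 128.1429


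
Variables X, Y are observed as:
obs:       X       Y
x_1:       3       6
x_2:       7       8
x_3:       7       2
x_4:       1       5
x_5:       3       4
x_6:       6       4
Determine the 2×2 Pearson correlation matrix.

Step 1 — column means:
  mean(X) = (3 + 7 + 7 + 1 + 3 + 6) / 6 = 27/6 = 4.5
  mean(Y) = (6 + 8 + 2 + 5 + 4 + 4) / 6 = 29/6 = 4.8333

Step 2 — sample variances and covariances s[i,j] = (1/(n-1)) · Σ_k (x_{k,i} - mean_i) · (x_{k,j} - mean_j), with n-1 = 5:
  s[X,X] = ((-1.5)·(-1.5) + (2.5)·(2.5) + (2.5)·(2.5) + (-3.5)·(-3.5) + (-1.5)·(-1.5) + (1.5)·(1.5)) / 5 = 31.5/5 = 6.3
  s[X,Y] = ((-1.5)·(1.1667) + (2.5)·(3.1667) + (2.5)·(-2.8333) + (-3.5)·(0.1667) + (-1.5)·(-0.8333) + (1.5)·(-0.8333)) / 5 = -1.5/5 = -0.3
  s[Y,Y] = ((1.1667)·(1.1667) + (3.1667)·(3.1667) + (-2.8333)·(-2.8333) + (0.1667)·(0.1667) + (-0.8333)·(-0.8333) + (-0.8333)·(-0.8333)) / 5 = 20.8333/5 = 4.1667
  Sample standard deviations s_i = √(s[i,i]):
  s(X) = √(6.3) = 2.51
  s(Y) = √(4.1667) = 2.0412

Step 3 — r_{ij} = s_{ij} / (s_i · s_j):
  r[X,X] = 1 (diagonal).
  r[X,Y] = -0.3 / (2.51 · 2.0412) = -0.3 / 5.1235 = -0.0586
  r[Y,Y] = 1 (diagonal).

R is symmetric with unit diagonal. Assembling:

R = [[1, -0.0586],
 [-0.0586, 1]]


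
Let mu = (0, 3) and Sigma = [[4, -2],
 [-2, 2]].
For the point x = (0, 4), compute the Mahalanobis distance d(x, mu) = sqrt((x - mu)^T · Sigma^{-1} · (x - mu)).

Step 1 — centre the observation: (x - mu) = (0, 1).

Step 2 — invert Sigma. det(Sigma) = 4·2 - (-2)² = 4.
  Sigma^{-1} = (1/det) · [[d, -b], [-b, a]] = [[0.5, 0.5],
 [0.5, 1]].

Step 3 — form the quadratic (x - mu)^T · Sigma^{-1} · (x - mu):
  Sigma^{-1} · (x - mu) = (0.5, 1).
  (x - mu)^T · [Sigma^{-1} · (x - mu)] = (0)·(0.5) + (1)·(1) = 1.

Step 4 — take square root: d = √(1) ≈ 1.

d(x, mu) = √(1) ≈ 1


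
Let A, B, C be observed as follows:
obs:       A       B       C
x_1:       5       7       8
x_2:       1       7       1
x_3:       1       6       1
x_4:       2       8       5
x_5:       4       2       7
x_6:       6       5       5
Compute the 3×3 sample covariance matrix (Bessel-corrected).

Step 1 — column means:
  mean(A) = (5 + 1 + 1 + 2 + 4 + 6) / 6 = 19/6 = 3.1667
  mean(B) = (7 + 7 + 6 + 8 + 2 + 5) / 6 = 35/6 = 5.8333
  mean(C) = (8 + 1 + 1 + 5 + 7 + 5) / 6 = 27/6 = 4.5

Step 2 — sample covariance S[i,j] = (1/(n-1)) · Σ_k (x_{k,i} - mean_i) · (x_{k,j} - mean_j), with n-1 = 5.
  S[A,A] = ((1.8333)·(1.8333) + (-2.1667)·(-2.1667) + (-2.1667)·(-2.1667) + (-1.1667)·(-1.1667) + (0.8333)·(0.8333) + (2.8333)·(2.8333)) / 5 = 22.8333/5 = 4.5667
  S[A,B] = ((1.8333)·(1.1667) + (-2.1667)·(1.1667) + (-2.1667)·(0.1667) + (-1.1667)·(2.1667) + (0.8333)·(-3.8333) + (2.8333)·(-0.8333)) / 5 = -8.8333/5 = -1.7667
  S[A,C] = ((1.8333)·(3.5) + (-2.1667)·(-3.5) + (-2.1667)·(-3.5) + (-1.1667)·(0.5) + (0.8333)·(2.5) + (2.8333)·(0.5)) / 5 = 24.5/5 = 4.9
  S[B,B] = ((1.1667)·(1.1667) + (1.1667)·(1.1667) + (0.1667)·(0.1667) + (2.1667)·(2.1667) + (-3.8333)·(-3.8333) + (-0.8333)·(-0.8333)) / 5 = 22.8333/5 = 4.5667
  S[B,C] = ((1.1667)·(3.5) + (1.1667)·(-3.5) + (0.1667)·(-3.5) + (2.1667)·(0.5) + (-3.8333)·(2.5) + (-0.8333)·(0.5)) / 5 = -9.5/5 = -1.9
  S[C,C] = ((3.5)·(3.5) + (-3.5)·(-3.5) + (-3.5)·(-3.5) + (0.5)·(0.5) + (2.5)·(2.5) + (0.5)·(0.5)) / 5 = 43.5/5 = 8.7

S is symmetric (S[j,i] = S[i,j]). Assembling:

S = [[4.5667, -1.7667, 4.9],
 [-1.7667, 4.5667, -1.9],
 [4.9, -1.9, 8.7]]


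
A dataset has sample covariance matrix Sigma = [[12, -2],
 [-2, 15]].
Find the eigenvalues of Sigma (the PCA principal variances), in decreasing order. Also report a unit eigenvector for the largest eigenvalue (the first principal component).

Step 1 — characteristic polynomial of 2×2 Sigma:
  det(Sigma - λI) = λ² - trace · λ + det = 0.
  trace = 12 + 15 = 27, det = 12·15 - (-2)² = 176.
Step 2 — discriminant:
  Δ = trace² - 4·det = 729 - 704 = 25.
Step 3 — eigenvalues:
  λ = (trace ± √Δ)/2 = (27 ± 5)/2,
  λ_1 = 16,  λ_2 = 11.

Step 4 — unit eigenvector for λ_1: solve (Sigma - λ_1 I)v = 0. First row:
  (12 - 16)·v_x + (-2)·v_y = 0, i.e. (-4)·v_x + (-2)·v_y = 0,
  so v ∝ (b, λ_1 - a) = (-2, 4); multiply by -1 so the first entry is positive: u = (2, -4).
  ||u|| = √((2)² + (-4)²) = √(20) ≈ 4.4721,
  v_1 = u/||u|| ≈ (0.4472, -0.8944) (||v_1|| = 1).

λ_1 = 16,  λ_2 = 11;  v_1 ≈ (0.4472, -0.8944)


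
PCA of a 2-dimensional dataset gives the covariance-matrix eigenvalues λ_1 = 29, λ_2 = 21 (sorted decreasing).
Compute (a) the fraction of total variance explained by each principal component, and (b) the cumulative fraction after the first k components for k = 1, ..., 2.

Step 1 — total variance = trace(Sigma) = Σ λ_i = 29 + 21 = 50.

Step 2 — fraction explained by component i = λ_i / Σ λ:
  PC1: 29/50 = 0.58
  PC2: 21/50 = 0.42

Step 3 — cumulative fraction after k components = (λ_1 + ... + λ_k) / Σ λ:
  k = 1: 29/50 = 0.58
  k = 2: (29 + 21)/50 = 50/50 = 1

Summary (fraction, with percent):

explained: PC1 0.58 (58%), PC2 0.42 (42%);  cumulative: 0.58, 1


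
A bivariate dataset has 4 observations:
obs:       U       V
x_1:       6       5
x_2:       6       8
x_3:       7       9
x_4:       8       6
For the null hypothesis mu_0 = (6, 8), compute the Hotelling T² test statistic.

Step 1 — sample mean vector:
  mean(U) = (6 + 6 + 7 + 8) / 4 = 27/4 = 6.75
  mean(V) = (5 + 8 + 9 + 6) / 4 = 28/4 = 7
  x̄ = (6.75, 7),  deviation x̄ - mu_0 = (6.75, 7) - (6, 8) = (0.75, -1).

Step 2 — sample covariance matrix, S[i,j] = (1/(n-1)) · Σ_k (x_{k,i} - mean_i) · (x_{k,j} - mean_j), divisor n-1 = 3:
  S[U,U] = ((-0.75)·(-0.75) + (-0.75)·(-0.75) + (0.25)·(0.25) + (1.25)·(1.25)) / 3 = 2.75/3 = 0.9167
  S[U,V] = ((-0.75)·(-2) + (-0.75)·(1) + (0.25)·(2) + (1.25)·(-1)) / 3 = 0/3 = 0
  S[V,V] = ((-2)·(-2) + (1)·(1) + (2)·(2) + (-1)·(-1)) / 3 = 10/3 = 3.3333
  S = [[0.9167, 0],
 [0, 3.3333]].

Step 3 — invert S. det(S) = 0.9167·3.3333 - (0)² = 3.0556.
  S^{-1} = (1/det) · [[d, -b], [-b, a]] = [[1.0909, 0],
 [0, 0.3]].

Step 4 — quadratic form (x̄ - mu_0)^T · S^{-1} · (x̄ - mu_0):
  S^{-1} · (x̄ - mu_0) = (0.8182, -0.3),
  (x̄ - mu_0)^T · [...] = (0.75)·(0.8182) + (-1)·(-0.3) = 0.9136.

Step 5 — scale by n: T² = 4 · 0.9136 = 3.6545.

T² ≈ 3.6545


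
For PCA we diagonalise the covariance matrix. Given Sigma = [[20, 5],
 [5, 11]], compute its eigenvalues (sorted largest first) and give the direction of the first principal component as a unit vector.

Step 1 — characteristic polynomial of 2×2 Sigma:
  det(Sigma - λI) = λ² - trace · λ + det = 0.
  trace = 20 + 11 = 31, det = 20·11 - (5)² = 195.
Step 2 — discriminant:
  Δ = trace² - 4·det = 961 - 780 = 181.
Step 3 — eigenvalues:
  λ = (trace ± √Δ)/2 = (31 ± 13.4536)/2,
  λ_1 = 22.2268,  λ_2 = 8.7732.

Step 4 — unit eigenvector for λ_1: solve (Sigma - λ_1 I)v = 0. First row:
  (20 - 22.2268)·v_x + (5)·v_y = 0, i.e. (-2.2268)·v_x + (5)·v_y = 0,
  so v ∝ (b, λ_1 - a) = (5, 2.2268) = u.
  ||u|| = √((5)² + (2.2268)²) = √(29.9587) ≈ 5.4735,
  v_1 = u/||u|| ≈ (0.9135, 0.4068) (||v_1|| = 1).

λ_1 = 22.2268,  λ_2 = 8.7732;  v_1 ≈ (0.9135, 0.4068)


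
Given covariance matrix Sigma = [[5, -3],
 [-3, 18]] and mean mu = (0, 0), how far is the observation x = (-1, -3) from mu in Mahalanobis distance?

Step 1 — centre the observation: (x - mu) = (-1, -3).

Step 2 — invert Sigma. det(Sigma) = 5·18 - (-3)² = 81.
  Sigma^{-1} = (1/det) · [[d, -b], [-b, a]] = [[0.2222, 0.037],
 [0.037, 0.0617]].

Step 3 — form the quadratic (x - mu)^T · Sigma^{-1} · (x - mu):
  Sigma^{-1} · (x - mu) = (-0.3333, -0.2222).
  (x - mu)^T · [Sigma^{-1} · (x - mu)] = (-1)·(-0.3333) + (-3)·(-0.2222) = 1.

Step 4 — take square root: d = √(1) ≈ 1.

d(x, mu) = √(1) ≈ 1


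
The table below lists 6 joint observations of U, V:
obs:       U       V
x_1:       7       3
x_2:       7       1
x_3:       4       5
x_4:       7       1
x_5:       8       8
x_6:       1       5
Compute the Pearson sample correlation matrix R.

Step 1 — column means:
  mean(U) = (7 + 7 + 4 + 7 + 8 + 1) / 6 = 34/6 = 5.6667
  mean(V) = (3 + 1 + 5 + 1 + 8 + 5) / 6 = 23/6 = 3.8333

Step 2 — sample variances and covariances s[i,j] = (1/(n-1)) · Σ_k (x_{k,i} - mean_i) · (x_{k,j} - mean_j), with n-1 = 5:
  s[U,U] = ((1.3333)·(1.3333) + (1.3333)·(1.3333) + (-1.6667)·(-1.6667) + (1.3333)·(1.3333) + (2.3333)·(2.3333) + (-4.6667)·(-4.6667)) / 5 = 35.3333/5 = 7.0667
  s[U,V] = ((1.3333)·(-0.8333) + (1.3333)·(-2.8333) + (-1.6667)·(1.1667) + (1.3333)·(-2.8333) + (2.3333)·(4.1667) + (-4.6667)·(1.1667)) / 5 = -6.3333/5 = -1.2667
  s[V,V] = ((-0.8333)·(-0.8333) + (-2.8333)·(-2.8333) + (1.1667)·(1.1667) + (-2.8333)·(-2.8333) + (4.1667)·(4.1667) + (1.1667)·(1.1667)) / 5 = 36.8333/5 = 7.3667
  Sample standard deviations s_i = √(s[i,i]):
  s(U) = √(7.0667) = 2.6583
  s(V) = √(7.3667) = 2.7142

Step 3 — r_{ij} = s_{ij} / (s_i · s_j):
  r[U,U] = 1 (diagonal).
  r[U,V] = -1.2667 / (2.6583 · 2.7142) = -1.2667 / 7.2151 = -0.1756
  r[V,V] = 1 (diagonal).

R is symmetric with unit diagonal. Assembling:

R = [[1, -0.1756],
 [-0.1756, 1]]


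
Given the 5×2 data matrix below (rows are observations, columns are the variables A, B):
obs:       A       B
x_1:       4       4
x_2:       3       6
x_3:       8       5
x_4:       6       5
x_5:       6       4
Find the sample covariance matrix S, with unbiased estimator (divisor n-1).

Step 1 — column means:
  mean(A) = (4 + 3 + 8 + 6 + 6) / 5 = 27/5 = 5.4
  mean(B) = (4 + 6 + 5 + 5 + 4) / 5 = 24/5 = 4.8

Step 2 — sample covariance S[i,j] = (1/(n-1)) · Σ_k (x_{k,i} - mean_i) · (x_{k,j} - mean_j), with n-1 = 4.
  S[A,A] = ((-1.4)·(-1.4) + (-2.4)·(-2.4) + (2.6)·(2.6) + (0.6)·(0.6) + (0.6)·(0.6)) / 4 = 15.2/4 = 3.8
  S[A,B] = ((-1.4)·(-0.8) + (-2.4)·(1.2) + (2.6)·(0.2) + (0.6)·(0.2) + (0.6)·(-0.8)) / 4 = -1.6/4 = -0.4
  S[B,B] = ((-0.8)·(-0.8) + (1.2)·(1.2) + (0.2)·(0.2) + (0.2)·(0.2) + (-0.8)·(-0.8)) / 4 = 2.8/4 = 0.7

S is symmetric (S[j,i] = S[i,j]). Assembling:

S = [[3.8, -0.4],
 [-0.4, 0.7]]


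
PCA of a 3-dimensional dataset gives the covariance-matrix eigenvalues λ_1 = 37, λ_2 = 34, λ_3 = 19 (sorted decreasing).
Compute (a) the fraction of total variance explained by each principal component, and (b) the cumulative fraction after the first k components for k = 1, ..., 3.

Step 1 — total variance = trace(Sigma) = Σ λ_i = 37 + 34 + 19 = 90.

Step 2 — fraction explained by component i = λ_i / Σ λ:
  PC1: 37/90 = 0.4111
  PC2: 34/90 = 0.3778
  PC3: 19/90 = 0.2111

Step 3 — cumulative fraction after k components = (λ_1 + ... + λ_k) / Σ λ:
  k = 1: 37/90 = 0.4111
  k = 2: (37 + 34)/90 = 71/90 = 0.7889
  k = 3: (37 + 34 + 19)/90 = 90/90 = 1

Summary (fraction, with percent):

explained: PC1 0.4111 (41.11%), PC2 0.3778 (37.78%), PC3 0.2111 (21.11%);  cumulative: 0.4111, 0.7889, 1


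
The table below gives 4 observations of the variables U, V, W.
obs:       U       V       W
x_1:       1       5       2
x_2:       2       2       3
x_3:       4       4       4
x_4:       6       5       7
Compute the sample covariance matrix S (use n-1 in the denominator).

Step 1 — column means:
  mean(U) = (1 + 2 + 4 + 6) / 4 = 13/4 = 3.25
  mean(V) = (5 + 2 + 4 + 5) / 4 = 16/4 = 4
  mean(W) = (2 + 3 + 4 + 7) / 4 = 16/4 = 4

Step 2 — sample covariance S[i,j] = (1/(n-1)) · Σ_k (x_{k,i} - mean_i) · (x_{k,j} - mean_j), with n-1 = 3.
  S[U,U] = ((-2.25)·(-2.25) + (-1.25)·(-1.25) + (0.75)·(0.75) + (2.75)·(2.75)) / 3 = 14.75/3 = 4.9167
  S[U,V] = ((-2.25)·(1) + (-1.25)·(-2) + (0.75)·(0) + (2.75)·(1)) / 3 = 3/3 = 1
  S[U,W] = ((-2.25)·(-2) + (-1.25)·(-1) + (0.75)·(0) + (2.75)·(3)) / 3 = 14/3 = 4.6667
  S[V,V] = ((1)·(1) + (-2)·(-2) + (0)·(0) + (1)·(1)) / 3 = 6/3 = 2
  S[V,W] = ((1)·(-2) + (-2)·(-1) + (0)·(0) + (1)·(3)) / 3 = 3/3 = 1
  S[W,W] = ((-2)·(-2) + (-1)·(-1) + (0)·(0) + (3)·(3)) / 3 = 14/3 = 4.6667

S is symmetric (S[j,i] = S[i,j]). Assembling:

S = [[4.9167, 1, 4.6667],
 [1, 2, 1],
 [4.6667, 1, 4.6667]]


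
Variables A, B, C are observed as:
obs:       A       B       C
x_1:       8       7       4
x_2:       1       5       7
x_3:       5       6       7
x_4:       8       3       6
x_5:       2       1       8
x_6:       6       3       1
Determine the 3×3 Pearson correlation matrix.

Step 1 — column means:
  mean(A) = (8 + 1 + 5 + 8 + 2 + 6) / 6 = 30/6 = 5
  mean(B) = (7 + 5 + 6 + 3 + 1 + 3) / 6 = 25/6 = 4.1667
  mean(C) = (4 + 7 + 7 + 6 + 8 + 1) / 6 = 33/6 = 5.5

Step 2 — sample variances and covariances s[i,j] = (1/(n-1)) · Σ_k (x_{k,i} - mean_i) · (x_{k,j} - mean_j), with n-1 = 5:
  s[A,A] = ((3)·(3) + (-4)·(-4) + (0)·(0) + (3)·(3) + (-3)·(-3) + (1)·(1)) / 5 = 44/5 = 8.8
  s[A,B] = ((3)·(2.8333) + (-4)·(0.8333) + (0)·(1.8333) + (3)·(-1.1667) + (-3)·(-3.1667) + (1)·(-1.1667)) / 5 = 10/5 = 2
  s[A,C] = ((3)·(-1.5) + (-4)·(1.5) + (0)·(1.5) + (3)·(0.5) + (-3)·(2.5) + (1)·(-4.5)) / 5 = -21/5 = -4.2
  s[B,B] = ((2.8333)·(2.8333) + (0.8333)·(0.8333) + (1.8333)·(1.8333) + (-1.1667)·(-1.1667) + (-3.1667)·(-3.1667) + (-1.1667)·(-1.1667)) / 5 = 24.8333/5 = 4.9667
  s[B,C] = ((2.8333)·(-1.5) + (0.8333)·(1.5) + (1.8333)·(1.5) + (-1.1667)·(0.5) + (-3.1667)·(2.5) + (-1.1667)·(-4.5)) / 5 = -3.5/5 = -0.7
  s[C,C] = ((-1.5)·(-1.5) + (1.5)·(1.5) + (1.5)·(1.5) + (0.5)·(0.5) + (2.5)·(2.5) + (-4.5)·(-4.5)) / 5 = 33.5/5 = 6.7
  Sample standard deviations s_i = √(s[i,i]):
  s(A) = √(8.8) = 2.9665
  s(B) = √(4.9667) = 2.2286
  s(C) = √(6.7) = 2.5884

Step 3 — r_{ij} = s_{ij} / (s_i · s_j):
  r[A,A] = 1 (diagonal).
  r[A,B] = 2 / (2.9665 · 2.2286) = 2 / 6.6111 = 0.3025
  r[A,C] = -4.2 / (2.9665 · 2.5884) = -4.2 / 7.6785 = -0.547
  r[B,B] = 1 (diagonal).
  r[B,C] = -0.7 / (2.2286 · 2.5884) = -0.7 / 5.7686 = -0.1213
  r[C,C] = 1 (diagonal).

R is symmetric with unit diagonal. Assembling:

R = [[1, 0.3025, -0.547],
 [0.3025, 1, -0.1213],
 [-0.547, -0.1213, 1]]


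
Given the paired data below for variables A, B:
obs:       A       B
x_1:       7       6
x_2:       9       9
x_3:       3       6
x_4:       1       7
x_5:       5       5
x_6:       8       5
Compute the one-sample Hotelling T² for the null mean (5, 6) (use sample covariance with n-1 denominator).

Step 1 — sample mean vector:
  mean(A) = (7 + 9 + 3 + 1 + 5 + 8) / 6 = 33/6 = 5.5
  mean(B) = (6 + 9 + 6 + 7 + 5 + 5) / 6 = 38/6 = 6.3333
  x̄ = (5.5, 6.3333),  deviation x̄ - mu_0 = (5.5, 6.3333) - (5, 6) = (0.5, 0.3333).

Step 2 — sample covariance matrix, S[i,j] = (1/(n-1)) · Σ_k (x_{k,i} - mean_i) · (x_{k,j} - mean_j), divisor n-1 = 5:
  S[A,A] = ((1.5)·(1.5) + (3.5)·(3.5) + (-2.5)·(-2.5) + (-4.5)·(-4.5) + (-0.5)·(-0.5) + (2.5)·(2.5)) / 5 = 47.5/5 = 9.5
  S[A,B] = ((1.5)·(-0.3333) + (3.5)·(2.6667) + (-2.5)·(-0.3333) + (-4.5)·(0.6667) + (-0.5)·(-1.3333) + (2.5)·(-1.3333)) / 5 = 4/5 = 0.8
  S[B,B] = ((-0.3333)·(-0.3333) + (2.6667)·(2.6667) + (-0.3333)·(-0.3333) + (0.6667)·(0.6667) + (-1.3333)·(-1.3333) + (-1.3333)·(-1.3333)) / 5 = 11.3333/5 = 2.2667
  S = [[9.5, 0.8],
 [0.8, 2.2667]].

Step 3 — invert S. det(S) = 9.5·2.2667 - (0.8)² = 20.8933.
  S^{-1} = (1/det) · [[d, -b], [-b, a]] = [[0.1085, -0.0383],
 [-0.0383, 0.4547]].

Step 4 — quadratic form (x̄ - mu_0)^T · S^{-1} · (x̄ - mu_0):
  S^{-1} · (x̄ - mu_0) = (0.0415, 0.1324),
  (x̄ - mu_0)^T · [...] = (0.5)·(0.0415) + (0.3333)·(0.1324) = 0.0649.

Step 5 — scale by n: T² = 6 · 0.0649 = 0.3893.

T² ≈ 0.3893


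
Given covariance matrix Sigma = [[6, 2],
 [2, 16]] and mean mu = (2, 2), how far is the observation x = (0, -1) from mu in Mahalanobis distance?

Step 1 — centre the observation: (x - mu) = (-2, -3).

Step 2 — invert Sigma. det(Sigma) = 6·16 - (2)² = 92.
  Sigma^{-1} = (1/det) · [[d, -b], [-b, a]] = [[0.1739, -0.0217],
 [-0.0217, 0.0652]].

Step 3 — form the quadratic (x - mu)^T · Sigma^{-1} · (x - mu):
  Sigma^{-1} · (x - mu) = (-0.2826, -0.1522).
  (x - mu)^T · [Sigma^{-1} · (x - mu)] = (-2)·(-0.2826) + (-3)·(-0.1522) = 1.0217.

Step 4 — take square root: d = √(1.0217) ≈ 1.0108.

d(x, mu) = √(1.0217) ≈ 1.0108


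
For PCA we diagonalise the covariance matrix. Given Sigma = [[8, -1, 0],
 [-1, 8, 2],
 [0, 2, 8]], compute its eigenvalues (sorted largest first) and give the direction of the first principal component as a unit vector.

Step 1 — characteristic polynomial p(λ) = det(λI - Sigma) = λ³ - tr·λ² + c_1·λ - det, where tr = trace, c_1 = sum of the principal 2×2 minors, det = det(Sigma):
  tr = 8 + 8 + 8 = 24,
  c_1 = (8·8 - (-1)²) + (8·8 - (0)²) + (8·8 - (2)²) = 63 + 64 + 60 = 187,
  det = 8·(8·8 - (2)²) - (-1)·((-1)·8 - (2)·(0)) + (0)·((-1)·(2) - 8·(0)) = 8·(60) - (-1)·(-8) + (0)·(-2) = 472.
  So p(λ) = λ³ - 24λ² + 187λ - 472.
Step 2 — look for an integer root (rational root theorem: any rational root is an integer divisor of 472). Testing λ = 8:
  p(8) = 512 - 1536 + 1496 - 472 = 0  ✓
  Dividing out (λ - 8): p(λ) = (λ - 8)(λ² - 16λ + 59).
Step 3 — remaining eigenvalues from the quadratic λ² - 16λ + 59 = 0:
  Δ = 16² - 4·59 = 256 - 236 = 20,  λ = (16 ± √20)/2 = (16 ± 4.4721)/2 ≈ 10.2361 or 5.7639.
  Sorted: λ_1 = 10.2361,  λ_2 = 8,  λ_3 = 5.7639  (check: sum = 24 = tr ✓).

Step 4 — unit eigenvector for λ_1 ≈ 10.2361: v spans the null space of (Sigma - λ_1 I), whose rows are
  r_1 = (-2.2361, -1, 0),  r_2 = (-1, -2.2361, 2),  r_3 = (0, 2, -2.2361).
  v is orthogonal to every row, so take v ∝ r_1 × r_2 = ((-1)·(2) - (0)·(-2.2361), (0)·(-1) - (-2.2361)·(2), (-2.2361)·(-2.2361) - (-1)·(-1)) ≈ (-2, 4.4721, 4).
  Rescale (multiply by -1 so the first nonzero entry is positive): u = (2, -4.4721, -4).
  ||u|| = √((2)² + (-4.4721)² + (-4)²) = √(40) ≈ 6.3246,  v_1 = u/||u|| ≈ (0.3162, -0.7071, -0.6325) (||v_1|| = 1).

λ_1 = 10.2361,  λ_2 = 8,  λ_3 = 5.7639;  v_1 ≈ (0.3162, -0.7071, -0.6325)


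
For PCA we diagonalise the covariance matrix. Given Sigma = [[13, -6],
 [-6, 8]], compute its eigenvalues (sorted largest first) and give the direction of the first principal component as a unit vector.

Step 1 — characteristic polynomial of 2×2 Sigma:
  det(Sigma - λI) = λ² - trace · λ + det = 0.
  trace = 13 + 8 = 21, det = 13·8 - (-6)² = 68.
Step 2 — discriminant:
  Δ = trace² - 4·det = 441 - 272 = 169.
Step 3 — eigenvalues:
  λ = (trace ± √Δ)/2 = (21 ± 13)/2,
  λ_1 = 17,  λ_2 = 4.

Step 4 — unit eigenvector for λ_1: solve (Sigma - λ_1 I)v = 0. First row:
  (13 - 17)·v_x + (-6)·v_y = 0, i.e. (-4)·v_x + (-6)·v_y = 0,
  so v ∝ (b, λ_1 - a) = (-6, 4); multiply by -1 so the first entry is positive: u = (6, -4).
  ||u|| = √((6)² + (-4)²) = √(52) ≈ 7.2111,
  v_1 = u/||u|| ≈ (0.8321, -0.5547) (||v_1|| = 1).

λ_1 = 17,  λ_2 = 4;  v_1 ≈ (0.8321, -0.5547)


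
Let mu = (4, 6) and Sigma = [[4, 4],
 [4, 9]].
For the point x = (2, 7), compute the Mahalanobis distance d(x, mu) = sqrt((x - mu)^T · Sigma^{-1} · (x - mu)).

Step 1 — centre the observation: (x - mu) = (-2, 1).

Step 2 — invert Sigma. det(Sigma) = 4·9 - (4)² = 20.
  Sigma^{-1} = (1/det) · [[d, -b], [-b, a]] = [[0.45, -0.2],
 [-0.2, 0.2]].

Step 3 — form the quadratic (x - mu)^T · Sigma^{-1} · (x - mu):
  Sigma^{-1} · (x - mu) = (-1.1, 0.6).
  (x - mu)^T · [Sigma^{-1} · (x - mu)] = (-2)·(-1.1) + (1)·(0.6) = 2.8.

Step 4 — take square root: d = √(2.8) ≈ 1.6733.

d(x, mu) = √(2.8) ≈ 1.6733


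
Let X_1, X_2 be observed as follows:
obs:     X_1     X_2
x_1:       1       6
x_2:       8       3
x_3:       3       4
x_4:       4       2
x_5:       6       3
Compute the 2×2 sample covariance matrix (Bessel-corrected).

Step 1 — column means:
  mean(X_1) = (1 + 8 + 3 + 4 + 6) / 5 = 22/5 = 4.4
  mean(X_2) = (6 + 3 + 4 + 2 + 3) / 5 = 18/5 = 3.6

Step 2 — sample covariance S[i,j] = (1/(n-1)) · Σ_k (x_{k,i} - mean_i) · (x_{k,j} - mean_j), with n-1 = 4.
  S[X_1,X_1] = ((-3.4)·(-3.4) + (3.6)·(3.6) + (-1.4)·(-1.4) + (-0.4)·(-0.4) + (1.6)·(1.6)) / 4 = 29.2/4 = 7.3
  S[X_1,X_2] = ((-3.4)·(2.4) + (3.6)·(-0.6) + (-1.4)·(0.4) + (-0.4)·(-1.6) + (1.6)·(-0.6)) / 4 = -11.2/4 = -2.8
  S[X_2,X_2] = ((2.4)·(2.4) + (-0.6)·(-0.6) + (0.4)·(0.4) + (-1.6)·(-1.6) + (-0.6)·(-0.6)) / 4 = 9.2/4 = 2.3

S is symmetric (S[j,i] = S[i,j]). Assembling:

S = [[7.3, -2.8],
 [-2.8, 2.3]]


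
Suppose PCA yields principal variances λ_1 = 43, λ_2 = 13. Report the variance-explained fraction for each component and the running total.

Step 1 — total variance = trace(Sigma) = Σ λ_i = 43 + 13 = 56.

Step 2 — fraction explained by component i = λ_i / Σ λ:
  PC1: 43/56 = 0.7679
  PC2: 13/56 = 0.2321

Step 3 — cumulative fraction after k components = (λ_1 + ... + λ_k) / Σ λ:
  k = 1: 43/56 = 0.7679
  k = 2: (43 + 13)/56 = 56/56 = 1

Summary (fraction, with percent):

explained: PC1 0.7679 (76.79%), PC2 0.2321 (23.21%);  cumulative: 0.7679, 1


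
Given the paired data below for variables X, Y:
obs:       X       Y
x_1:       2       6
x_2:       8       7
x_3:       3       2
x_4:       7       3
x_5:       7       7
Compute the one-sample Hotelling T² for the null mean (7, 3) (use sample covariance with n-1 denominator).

Step 1 — sample mean vector:
  mean(X) = (2 + 8 + 3 + 7 + 7) / 5 = 27/5 = 5.4
  mean(Y) = (6 + 7 + 2 + 3 + 7) / 5 = 25/5 = 5
  x̄ = (5.4, 5),  deviation x̄ - mu_0 = (5.4, 5) - (7, 3) = (-1.6, 2).

Step 2 — sample covariance matrix, S[i,j] = (1/(n-1)) · Σ_k (x_{k,i} - mean_i) · (x_{k,j} - mean_j), divisor n-1 = 4:
  S[X,X] = ((-3.4)·(-3.4) + (2.6)·(2.6) + (-2.4)·(-2.4) + (1.6)·(1.6) + (1.6)·(1.6)) / 4 = 29.2/4 = 7.3
  S[X,Y] = ((-3.4)·(1) + (2.6)·(2) + (-2.4)·(-3) + (1.6)·(-2) + (1.6)·(2)) / 4 = 9/4 = 2.25
  S[Y,Y] = ((1)·(1) + (2)·(2) + (-3)·(-3) + (-2)·(-2) + (2)·(2)) / 4 = 22/4 = 5.5
  S = [[7.3, 2.25],
 [2.25, 5.5]].

Step 3 — invert S. det(S) = 7.3·5.5 - (2.25)² = 35.0875.
  S^{-1} = (1/det) · [[d, -b], [-b, a]] = [[0.1568, -0.0641],
 [-0.0641, 0.2081]].

Step 4 — quadratic form (x̄ - mu_0)^T · S^{-1} · (x̄ - mu_0):
  S^{-1} · (x̄ - mu_0) = (-0.3791, 0.5187),
  (x̄ - mu_0)^T · [...] = (-1.6)·(-0.3791) + (2)·(0.5187) = 1.6439.

Step 5 — scale by n: T² = 5 · 1.6439 = 8.2195.

T² ≈ 8.2195


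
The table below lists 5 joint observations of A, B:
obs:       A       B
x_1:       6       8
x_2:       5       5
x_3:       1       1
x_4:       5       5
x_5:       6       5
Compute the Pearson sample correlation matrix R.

Step 1 — column means:
  mean(A) = (6 + 5 + 1 + 5 + 6) / 5 = 23/5 = 4.6
  mean(B) = (8 + 5 + 1 + 5 + 5) / 5 = 24/5 = 4.8

Step 2 — sample variances and covariances s[i,j] = (1/(n-1)) · Σ_k (x_{k,i} - mean_i) · (x_{k,j} - mean_j), with n-1 = 4:
  s[A,A] = ((1.4)·(1.4) + (0.4)·(0.4) + (-3.6)·(-3.6) + (0.4)·(0.4) + (1.4)·(1.4)) / 4 = 17.2/4 = 4.3
  s[A,B] = ((1.4)·(3.2) + (0.4)·(0.2) + (-3.6)·(-3.8) + (0.4)·(0.2) + (1.4)·(0.2)) / 4 = 18.6/4 = 4.65
  s[B,B] = ((3.2)·(3.2) + (0.2)·(0.2) + (-3.8)·(-3.8) + (0.2)·(0.2) + (0.2)·(0.2)) / 4 = 24.8/4 = 6.2
  Sample standard deviations s_i = √(s[i,i]):
  s(A) = √(4.3) = 2.0736
  s(B) = √(6.2) = 2.49

Step 3 — r_{ij} = s_{ij} / (s_i · s_j):
  r[A,A] = 1 (diagonal).
  r[A,B] = 4.65 / (2.0736 · 2.49) = 4.65 / 5.1633 = 0.9006
  r[B,B] = 1 (diagonal).

R is symmetric with unit diagonal. Assembling:

R = [[1, 0.9006],
 [0.9006, 1]]


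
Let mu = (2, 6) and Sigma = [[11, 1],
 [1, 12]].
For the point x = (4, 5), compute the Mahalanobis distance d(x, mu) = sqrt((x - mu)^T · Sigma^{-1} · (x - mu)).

Step 1 — centre the observation: (x - mu) = (2, -1).

Step 2 — invert Sigma. det(Sigma) = 11·12 - (1)² = 131.
  Sigma^{-1} = (1/det) · [[d, -b], [-b, a]] = [[0.0916, -0.0076],
 [-0.0076, 0.084]].

Step 3 — form the quadratic (x - mu)^T · Sigma^{-1} · (x - mu):
  Sigma^{-1} · (x - mu) = (0.1908, -0.0992).
  (x - mu)^T · [Sigma^{-1} · (x - mu)] = (2)·(0.1908) + (-1)·(-0.0992) = 0.4809.

Step 4 — take square root: d = √(0.4809) ≈ 0.6935.

d(x, mu) = √(0.4809) ≈ 0.6935


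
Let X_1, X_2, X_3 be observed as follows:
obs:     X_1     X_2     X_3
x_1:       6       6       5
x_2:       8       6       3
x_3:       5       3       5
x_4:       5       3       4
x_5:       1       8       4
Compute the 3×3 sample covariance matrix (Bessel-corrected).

Step 1 — column means:
  mean(X_1) = (6 + 8 + 5 + 5 + 1) / 5 = 25/5 = 5
  mean(X_2) = (6 + 6 + 3 + 3 + 8) / 5 = 26/5 = 5.2
  mean(X_3) = (5 + 3 + 5 + 4 + 4) / 5 = 21/5 = 4.2

Step 2 — sample covariance S[i,j] = (1/(n-1)) · Σ_k (x_{k,i} - mean_i) · (x_{k,j} - mean_j), with n-1 = 4.
  S[X_1,X_1] = ((1)·(1) + (3)·(3) + (0)·(0) + (0)·(0) + (-4)·(-4)) / 4 = 26/4 = 6.5
  S[X_1,X_2] = ((1)·(0.8) + (3)·(0.8) + (0)·(-2.2) + (0)·(-2.2) + (-4)·(2.8)) / 4 = -8/4 = -2
  S[X_1,X_3] = ((1)·(0.8) + (3)·(-1.2) + (0)·(0.8) + (0)·(-0.2) + (-4)·(-0.2)) / 4 = -2/4 = -0.5
  S[X_2,X_2] = ((0.8)·(0.8) + (0.8)·(0.8) + (-2.2)·(-2.2) + (-2.2)·(-2.2) + (2.8)·(2.8)) / 4 = 18.8/4 = 4.7
  S[X_2,X_3] = ((0.8)·(0.8) + (0.8)·(-1.2) + (-2.2)·(0.8) + (-2.2)·(-0.2) + (2.8)·(-0.2)) / 4 = -2.2/4 = -0.55
  S[X_3,X_3] = ((0.8)·(0.8) + (-1.2)·(-1.2) + (0.8)·(0.8) + (-0.2)·(-0.2) + (-0.2)·(-0.2)) / 4 = 2.8/4 = 0.7

S is symmetric (S[j,i] = S[i,j]). Assembling:

S = [[6.5, -2, -0.5],
 [-2, 4.7, -0.55],
 [-0.5, -0.55, 0.7]]


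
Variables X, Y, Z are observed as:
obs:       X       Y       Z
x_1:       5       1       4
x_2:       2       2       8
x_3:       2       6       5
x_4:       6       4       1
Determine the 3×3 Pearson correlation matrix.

Step 1 — column means:
  mean(X) = (5 + 2 + 2 + 6) / 4 = 15/4 = 3.75
  mean(Y) = (1 + 2 + 6 + 4) / 4 = 13/4 = 3.25
  mean(Z) = (4 + 8 + 5 + 1) / 4 = 18/4 = 4.5

Step 2 — sample variances and covariances s[i,j] = (1/(n-1)) · Σ_k (x_{k,i} - mean_i) · (x_{k,j} - mean_j), with n-1 = 3:
  s[X,X] = ((1.25)·(1.25) + (-1.75)·(-1.75) + (-1.75)·(-1.75) + (2.25)·(2.25)) / 3 = 12.75/3 = 4.25
  s[X,Y] = ((1.25)·(-2.25) + (-1.75)·(-1.25) + (-1.75)·(2.75) + (2.25)·(0.75)) / 3 = -3.75/3 = -1.25
  s[X,Z] = ((1.25)·(-0.5) + (-1.75)·(3.5) + (-1.75)·(0.5) + (2.25)·(-3.5)) / 3 = -15.5/3 = -5.1667
  s[Y,Y] = ((-2.25)·(-2.25) + (-1.25)·(-1.25) + (2.75)·(2.75) + (0.75)·(0.75)) / 3 = 14.75/3 = 4.9167
  s[Y,Z] = ((-2.25)·(-0.5) + (-1.25)·(3.5) + (2.75)·(0.5) + (0.75)·(-3.5)) / 3 = -4.5/3 = -1.5
  s[Z,Z] = ((-0.5)·(-0.5) + (3.5)·(3.5) + (0.5)·(0.5) + (-3.5)·(-3.5)) / 3 = 25/3 = 8.3333
  Sample standard deviations s_i = √(s[i,i]):
  s(X) = √(4.25) = 2.0616
  s(Y) = √(4.9167) = 2.2174
  s(Z) = √(8.3333) = 2.8868

Step 3 — r_{ij} = s_{ij} / (s_i · s_j):
  r[X,X] = 1 (diagonal).
  r[X,Y] = -1.25 / (2.0616 · 2.2174) = -1.25 / 4.5712 = -0.2735
  r[X,Z] = -5.1667 / (2.0616 · 2.8868) = -5.1667 / 5.9512 = -0.8682
  r[Y,Y] = 1 (diagonal).
  r[Y,Z] = -1.5 / (2.2174 · 2.8868) = -1.5 / 6.401 = -0.2343
  r[Z,Z] = 1 (diagonal).

R is symmetric with unit diagonal. Assembling:

R = [[1, -0.2735, -0.8682],
 [-0.2735, 1, -0.2343],
 [-0.8682, -0.2343, 1]]


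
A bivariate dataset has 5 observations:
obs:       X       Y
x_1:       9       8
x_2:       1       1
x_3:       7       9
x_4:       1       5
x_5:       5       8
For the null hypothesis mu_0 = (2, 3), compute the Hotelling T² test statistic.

Step 1 — sample mean vector:
  mean(X) = (9 + 1 + 7 + 1 + 5) / 5 = 23/5 = 4.6
  mean(Y) = (8 + 1 + 9 + 5 + 8) / 5 = 31/5 = 6.2
  x̄ = (4.6, 6.2),  deviation x̄ - mu_0 = (4.6, 6.2) - (2, 3) = (2.6, 3.2).

Step 2 — sample covariance matrix, S[i,j] = (1/(n-1)) · Σ_k (x_{k,i} - mean_i) · (x_{k,j} - mean_j), divisor n-1 = 4:
  S[X,X] = ((4.4)·(4.4) + (-3.6)·(-3.6) + (2.4)·(2.4) + (-3.6)·(-3.6) + (0.4)·(0.4)) / 4 = 51.2/4 = 12.8
  S[X,Y] = ((4.4)·(1.8) + (-3.6)·(-5.2) + (2.4)·(2.8) + (-3.6)·(-1.2) + (0.4)·(1.8)) / 4 = 38.4/4 = 9.6
  S[Y,Y] = ((1.8)·(1.8) + (-5.2)·(-5.2) + (2.8)·(2.8) + (-1.2)·(-1.2) + (1.8)·(1.8)) / 4 = 42.8/4 = 10.7
  S = [[12.8, 9.6],
 [9.6, 10.7]].

Step 3 — invert S. det(S) = 12.8·10.7 - (9.6)² = 44.8.
  S^{-1} = (1/det) · [[d, -b], [-b, a]] = [[0.2388, -0.2143],
 [-0.2143, 0.2857]].

Step 4 — quadratic form (x̄ - mu_0)^T · S^{-1} · (x̄ - mu_0):
  S^{-1} · (x̄ - mu_0) = (-0.0647, 0.3571),
  (x̄ - mu_0)^T · [...] = (2.6)·(-0.0647) + (3.2)·(0.3571) = 0.9746.

Step 5 — scale by n: T² = 5 · 0.9746 = 4.8728.

T² ≈ 4.8728


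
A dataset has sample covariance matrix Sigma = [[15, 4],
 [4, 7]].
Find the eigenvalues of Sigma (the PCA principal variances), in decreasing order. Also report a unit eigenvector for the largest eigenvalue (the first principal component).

Step 1 — characteristic polynomial of 2×2 Sigma:
  det(Sigma - λI) = λ² - trace · λ + det = 0.
  trace = 15 + 7 = 22, det = 15·7 - (4)² = 89.
Step 2 — discriminant:
  Δ = trace² - 4·det = 484 - 356 = 128.
Step 3 — eigenvalues:
  λ = (trace ± √Δ)/2 = (22 ± 11.3137)/2,
  λ_1 = 16.6569,  λ_2 = 5.3431.

Step 4 — unit eigenvector for λ_1: solve (Sigma - λ_1 I)v = 0. First row:
  (15 - 16.6569)·v_x + (4)·v_y = 0, i.e. (-1.6569)·v_x + (4)·v_y = 0,
  so v ∝ (b, λ_1 - a) = (4, 1.6569) = u.
  ||u|| = √((4)² + (1.6569)²) = √(18.7452) ≈ 4.3296,
  v_1 = u/||u|| ≈ (0.9239, 0.3827) (||v_1|| = 1).

λ_1 = 16.6569,  λ_2 = 5.3431;  v_1 ≈ (0.9239, 0.3827)


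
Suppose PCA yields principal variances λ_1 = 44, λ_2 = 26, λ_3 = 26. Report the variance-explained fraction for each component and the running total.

Step 1 — total variance = trace(Sigma) = Σ λ_i = 44 + 26 + 26 = 96.

Step 2 — fraction explained by component i = λ_i / Σ λ:
  PC1: 44/96 = 0.4583
  PC2: 26/96 = 0.2708
  PC3: 26/96 = 0.2708

Step 3 — cumulative fraction after k components = (λ_1 + ... + λ_k) / Σ λ:
  k = 1: 44/96 = 0.4583
  k = 2: (44 + 26)/96 = 70/96 = 0.7292
  k = 3: (44 + 26 + 26)/96 = 96/96 = 1

Summary (fraction, with percent):

explained: PC1 0.4583 (45.83%), PC2 0.2708 (27.08%), PC3 0.2708 (27.08%);  cumulative: 0.4583, 0.7292, 1


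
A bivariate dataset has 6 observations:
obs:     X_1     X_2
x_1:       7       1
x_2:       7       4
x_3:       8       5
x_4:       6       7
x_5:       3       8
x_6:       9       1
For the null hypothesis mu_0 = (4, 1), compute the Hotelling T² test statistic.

Step 1 — sample mean vector:
  mean(X_1) = (7 + 7 + 8 + 6 + 3 + 9) / 6 = 40/6 = 6.6667
  mean(X_2) = (1 + 4 + 5 + 7 + 8 + 1) / 6 = 26/6 = 4.3333
  x̄ = (6.6667, 4.3333),  deviation x̄ - mu_0 = (6.6667, 4.3333) - (4, 1) = (2.6667, 3.3333).

Step 2 — sample covariance matrix, S[i,j] = (1/(n-1)) · Σ_k (x_{k,i} - mean_i) · (x_{k,j} - mean_j), divisor n-1 = 5:
  S[X_1,X_1] = ((0.3333)·(0.3333) + (0.3333)·(0.3333) + (1.3333)·(1.3333) + (-0.6667)·(-0.6667) + (-3.6667)·(-3.6667) + (2.3333)·(2.3333)) / 5 = 21.3333/5 = 4.2667
  S[X_1,X_2] = ((0.3333)·(-3.3333) + (0.3333)·(-0.3333) + (1.3333)·(0.6667) + (-0.6667)·(2.6667) + (-3.6667)·(3.6667) + (2.3333)·(-3.3333)) / 5 = -23.3333/5 = -4.6667
  S[X_2,X_2] = ((-3.3333)·(-3.3333) + (-0.3333)·(-0.3333) + (0.6667)·(0.6667) + (2.6667)·(2.6667) + (3.6667)·(3.6667) + (-3.3333)·(-3.3333)) / 5 = 43.3333/5 = 8.6667
  S = [[4.2667, -4.6667],
 [-4.6667, 8.6667]].

Step 3 — invert S. det(S) = 4.2667·8.6667 - (-4.6667)² = 15.2.
  S^{-1} = (1/det) · [[d, -b], [-b, a]] = [[0.5702, 0.307],
 [0.307, 0.2807]].

Step 4 — quadratic form (x̄ - mu_0)^T · S^{-1} · (x̄ - mu_0):
  S^{-1} · (x̄ - mu_0) = (2.5439, 1.7544),
  (x̄ - mu_0)^T · [...] = (2.6667)·(2.5439) + (3.3333)·(1.7544) = 12.6316.

Step 5 — scale by n: T² = 6 · 12.6316 = 75.7895.

T² ≈ 75.7895


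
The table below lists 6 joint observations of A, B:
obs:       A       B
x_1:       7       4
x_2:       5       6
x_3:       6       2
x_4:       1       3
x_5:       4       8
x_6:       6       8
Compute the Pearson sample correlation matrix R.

Step 1 — column means:
  mean(A) = (7 + 5 + 6 + 1 + 4 + 6) / 6 = 29/6 = 4.8333
  mean(B) = (4 + 6 + 2 + 3 + 8 + 8) / 6 = 31/6 = 5.1667

Step 2 — sample variances and covariances s[i,j] = (1/(n-1)) · Σ_k (x_{k,i} - mean_i) · (x_{k,j} - mean_j), with n-1 = 5:
  s[A,A] = ((2.1667)·(2.1667) + (0.1667)·(0.1667) + (1.1667)·(1.1667) + (-3.8333)·(-3.8333) + (-0.8333)·(-0.8333) + (1.1667)·(1.1667)) / 5 = 22.8333/5 = 4.5667
  s[A,B] = ((2.1667)·(-1.1667) + (0.1667)·(0.8333) + (1.1667)·(-3.1667) + (-3.8333)·(-2.1667) + (-0.8333)·(2.8333) + (1.1667)·(2.8333)) / 5 = 3.1667/5 = 0.6333
  s[B,B] = ((-1.1667)·(-1.1667) + (0.8333)·(0.8333) + (-3.1667)·(-3.1667) + (-2.1667)·(-2.1667) + (2.8333)·(2.8333) + (2.8333)·(2.8333)) / 5 = 32.8333/5 = 6.5667
  Sample standard deviations s_i = √(s[i,i]):
  s(A) = √(4.5667) = 2.137
  s(B) = √(6.5667) = 2.5626

Step 3 — r_{ij} = s_{ij} / (s_i · s_j):
  r[A,A] = 1 (diagonal).
  r[A,B] = 0.6333 / (2.137 · 2.5626) = 0.6333 / 5.4761 = 0.1157
  r[B,B] = 1 (diagonal).

R is symmetric with unit diagonal. Assembling:

R = [[1, 0.1157],
 [0.1157, 1]]


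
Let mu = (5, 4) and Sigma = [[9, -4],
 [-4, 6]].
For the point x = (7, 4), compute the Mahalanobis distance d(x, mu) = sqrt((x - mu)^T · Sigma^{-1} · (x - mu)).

Step 1 — centre the observation: (x - mu) = (2, 0).

Step 2 — invert Sigma. det(Sigma) = 9·6 - (-4)² = 38.
  Sigma^{-1} = (1/det) · [[d, -b], [-b, a]] = [[0.1579, 0.1053],
 [0.1053, 0.2368]].

Step 3 — form the quadratic (x - mu)^T · Sigma^{-1} · (x - mu):
  Sigma^{-1} · (x - mu) = (0.3158, 0.2105).
  (x - mu)^T · [Sigma^{-1} · (x - mu)] = (2)·(0.3158) + (0)·(0.2105) = 0.6316.

Step 4 — take square root: d = √(0.6316) ≈ 0.7947.

d(x, mu) = √(0.6316) ≈ 0.7947


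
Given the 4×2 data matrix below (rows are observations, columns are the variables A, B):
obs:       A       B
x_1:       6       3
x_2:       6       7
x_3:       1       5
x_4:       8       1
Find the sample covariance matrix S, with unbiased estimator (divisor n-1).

Step 1 — column means:
  mean(A) = (6 + 6 + 1 + 8) / 4 = 21/4 = 5.25
  mean(B) = (3 + 7 + 5 + 1) / 4 = 16/4 = 4

Step 2 — sample covariance S[i,j] = (1/(n-1)) · Σ_k (x_{k,i} - mean_i) · (x_{k,j} - mean_j), with n-1 = 3.
  S[A,A] = ((0.75)·(0.75) + (0.75)·(0.75) + (-4.25)·(-4.25) + (2.75)·(2.75)) / 3 = 26.75/3 = 8.9167
  S[A,B] = ((0.75)·(-1) + (0.75)·(3) + (-4.25)·(1) + (2.75)·(-3)) / 3 = -11/3 = -3.6667
  S[B,B] = ((-1)·(-1) + (3)·(3) + (1)·(1) + (-3)·(-3)) / 3 = 20/3 = 6.6667

S is symmetric (S[j,i] = S[i,j]). Assembling:

S = [[8.9167, -3.6667],
 [-3.6667, 6.6667]]


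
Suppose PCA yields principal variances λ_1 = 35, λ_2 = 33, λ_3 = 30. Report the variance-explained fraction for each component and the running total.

Step 1 — total variance = trace(Sigma) = Σ λ_i = 35 + 33 + 30 = 98.

Step 2 — fraction explained by component i = λ_i / Σ λ:
  PC1: 35/98 = 0.3571
  PC2: 33/98 = 0.3367
  PC3: 30/98 = 0.3061

Step 3 — cumulative fraction after k components = (λ_1 + ... + λ_k) / Σ λ:
  k = 1: 35/98 = 0.3571
  k = 2: (35 + 33)/98 = 68/98 = 0.6939
  k = 3: (35 + 33 + 30)/98 = 98/98 = 1

Summary (fraction, with percent):

explained: PC1 0.3571 (35.71%), PC2 0.3367 (33.67%), PC3 0.3061 (30.61%);  cumulative: 0.3571, 0.6939, 1


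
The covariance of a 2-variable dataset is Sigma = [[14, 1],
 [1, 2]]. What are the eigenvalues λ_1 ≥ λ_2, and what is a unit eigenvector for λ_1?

Step 1 — characteristic polynomial of 2×2 Sigma:
  det(Sigma - λI) = λ² - trace · λ + det = 0.
  trace = 14 + 2 = 16, det = 14·2 - (1)² = 27.
Step 2 — discriminant:
  Δ = trace² - 4·det = 256 - 108 = 148.
Step 3 — eigenvalues:
  λ = (trace ± √Δ)/2 = (16 ± 12.1655)/2,
  λ_1 = 14.0828,  λ_2 = 1.9172.

Step 4 — unit eigenvector for λ_1: solve (Sigma - λ_1 I)v = 0. First row:
  (14 - 14.0828)·v_x + (1)·v_y = 0, i.e. (-0.0828)·v_x + (1)·v_y = 0,
  so v ∝ (b, λ_1 - a) = (1, 0.0828) = u.
  ||u|| = √((1)² + (0.0828)²) = √(1.0068) ≈ 1.0034,
  v_1 = u/||u|| ≈ (0.9966, 0.0825) (||v_1|| = 1).

λ_1 = 14.0828,  λ_2 = 1.9172;  v_1 ≈ (0.9966, 0.0825)


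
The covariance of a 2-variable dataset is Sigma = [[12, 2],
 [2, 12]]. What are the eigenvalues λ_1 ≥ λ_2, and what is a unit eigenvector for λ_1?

Step 1 — characteristic polynomial of 2×2 Sigma:
  det(Sigma - λI) = λ² - trace · λ + det = 0.
  trace = 12 + 12 = 24, det = 12·12 - (2)² = 140.
Step 2 — discriminant:
  Δ = trace² - 4·det = 576 - 560 = 16.
Step 3 — eigenvalues:
  λ = (trace ± √Δ)/2 = (24 ± 4)/2,
  λ_1 = 14,  λ_2 = 10.

Step 4 — unit eigenvector for λ_1: solve (Sigma - λ_1 I)v = 0. First row:
  (12 - 14)·v_x + (2)·v_y = 0, i.e. (-2)·v_x + (2)·v_y = 0,
  so v ∝ (b, λ_1 - a) = (2, 2) = u.
  ||u|| = √((2)² + (2)²) = √(8) ≈ 2.8284,
  v_1 = u/||u|| ≈ (0.7071, 0.7071) (||v_1|| = 1).

λ_1 = 14,  λ_2 = 10;  v_1 ≈ (0.7071, 0.7071)


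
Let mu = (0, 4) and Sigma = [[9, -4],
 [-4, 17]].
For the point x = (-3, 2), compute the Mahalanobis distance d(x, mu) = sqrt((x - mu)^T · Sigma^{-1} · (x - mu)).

Step 1 — centre the observation: (x - mu) = (-3, -2).

Step 2 — invert Sigma. det(Sigma) = 9·17 - (-4)² = 137.
  Sigma^{-1} = (1/det) · [[d, -b], [-b, a]] = [[0.1241, 0.0292],
 [0.0292, 0.0657]].

Step 3 — form the quadratic (x - mu)^T · Sigma^{-1} · (x - mu):
  Sigma^{-1} · (x - mu) = (-0.4307, -0.219).
  (x - mu)^T · [Sigma^{-1} · (x - mu)] = (-3)·(-0.4307) + (-2)·(-0.219) = 1.7299.

Step 4 — take square root: d = √(1.7299) ≈ 1.3153.

d(x, mu) = √(1.7299) ≈ 1.3153


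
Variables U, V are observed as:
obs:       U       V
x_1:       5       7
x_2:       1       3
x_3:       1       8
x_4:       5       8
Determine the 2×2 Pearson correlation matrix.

Step 1 — column means:
  mean(U) = (5 + 1 + 1 + 5) / 4 = 12/4 = 3
  mean(V) = (7 + 3 + 8 + 8) / 4 = 26/4 = 6.5

Step 2 — sample variances and covariances s[i,j] = (1/(n-1)) · Σ_k (x_{k,i} - mean_i) · (x_{k,j} - mean_j), with n-1 = 3:
  s[U,U] = ((2)·(2) + (-2)·(-2) + (-2)·(-2) + (2)·(2)) / 3 = 16/3 = 5.3333
  s[U,V] = ((2)·(0.5) + (-2)·(-3.5) + (-2)·(1.5) + (2)·(1.5)) / 3 = 8/3 = 2.6667
  s[V,V] = ((0.5)·(0.5) + (-3.5)·(-3.5) + (1.5)·(1.5) + (1.5)·(1.5)) / 3 = 17/3 = 5.6667
  Sample standard deviations s_i = √(s[i,i]):
  s(U) = √(5.3333) = 2.3094
  s(V) = √(5.6667) = 2.3805

Step 3 — r_{ij} = s_{ij} / (s_i · s_j):
  r[U,U] = 1 (diagonal).
  r[U,V] = 2.6667 / (2.3094 · 2.3805) = 2.6667 / 5.4975 = 0.4851
  r[V,V] = 1 (diagonal).

R is symmetric with unit diagonal. Assembling:

R = [[1, 0.4851],
 [0.4851, 1]]
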